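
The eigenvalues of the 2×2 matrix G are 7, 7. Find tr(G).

trace(G) is the sum of the eigenvalues: (7) + (7) = 14.

14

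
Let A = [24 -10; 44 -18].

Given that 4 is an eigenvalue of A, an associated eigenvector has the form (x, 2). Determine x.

We need (A - 4I)v = 0.
A - 4I = [[20, -10], [44, -22]].
Row 1: (20)·x + (-10)·2 = 0
Row 2: (44)·x + (-22)·2 = 0
Solving gives x = 1.
Check: A·(1, 2) = (4, 8) = 4·(1, 2).

1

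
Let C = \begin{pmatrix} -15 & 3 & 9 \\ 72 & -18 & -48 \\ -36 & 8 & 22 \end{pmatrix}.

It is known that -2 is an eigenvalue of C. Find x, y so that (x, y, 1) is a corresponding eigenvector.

0, -3

We need (C + 2I)v = 0.
C + 2I = [[-13, 3, 9], [72, -16, -48], [-36, 8, 24]].
Row 1: (-13)·x + (3)·y + (9)·1 = 0
Row 2: (72)·x + (-16)·y + (-48)·1 = 0
Row 3: (-36)·x + (8)·y + (24)·1 = 0
Solving gives x = 0, y = -3.
Check: C·(0, -3, 1) = (0, 6, -2) = -2·(0, -3, 1).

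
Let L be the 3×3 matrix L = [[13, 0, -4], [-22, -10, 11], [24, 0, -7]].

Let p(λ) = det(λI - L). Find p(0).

p(0) = det(0·I − L) = det(−L) = (−1)^3·det(L).
det(L) = -50, so p(0) = 50.

50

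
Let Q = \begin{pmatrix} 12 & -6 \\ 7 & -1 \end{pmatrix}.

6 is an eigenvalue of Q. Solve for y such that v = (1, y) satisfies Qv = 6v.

We need (Q - 6I)v = 0.
Q - 6I = [[6, -6], [7, -7]].
Row 1: (6)·1 + (-6)·y = 0
Row 2: (7)·1 + (-7)·y = 0
Solving gives y = 1.
Check: Q·(1, 1) = (6, 6) = 6·(1, 1).

1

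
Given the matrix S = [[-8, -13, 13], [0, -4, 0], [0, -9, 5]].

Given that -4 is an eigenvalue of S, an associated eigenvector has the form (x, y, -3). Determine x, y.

We need (S + 4I)v = 0.
S + 4I = [[-4, -13, 13], [0, 0, 0], [0, -9, 9]].
Row 1: (-4)·x + (-13)·y + (13)·-3 = 0
Row 2: (0)·x + (0)·y + (0)·-3 = 0
Row 3: (0)·x + (-9)·y + (9)·-3 = 0
Solving gives x = 0, y = -3.
Check: S·(0, -3, -3) = (0, 12, 12) = -4·(0, -3, -3).

0, -3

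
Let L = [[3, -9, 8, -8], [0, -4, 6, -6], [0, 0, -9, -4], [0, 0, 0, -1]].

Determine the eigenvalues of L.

L is upper triangular, so its eigenvalues are the diagonal entries.
Diagonal: 3, -4, -9, -1.

-9, -4, -1, 3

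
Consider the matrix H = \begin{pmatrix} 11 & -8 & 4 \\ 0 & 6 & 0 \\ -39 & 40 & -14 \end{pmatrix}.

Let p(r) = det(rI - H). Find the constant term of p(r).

-12

p(r) = r^3 - 3r^2 - 16r - 12.
The constant term is -12.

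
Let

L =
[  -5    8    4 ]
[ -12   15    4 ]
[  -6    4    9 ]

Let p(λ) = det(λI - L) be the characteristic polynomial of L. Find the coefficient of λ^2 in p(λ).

-19

The coefficient of λ^2 of det(λI - L) is −trace(L).
trace(L) = (-5) + (15) + (9) = 19, so the coefficient is -19.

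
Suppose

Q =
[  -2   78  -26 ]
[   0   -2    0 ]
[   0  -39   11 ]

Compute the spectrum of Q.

-2, -2, 11

The characteristic polynomial is p(λ) = det(λI - Q).
Expanding the 3×3 determinant: p(λ) = λ^3 - 7λ^2 - 40λ - 44.
Try λ = -2: p(-2) = 0, so -2 is a root.
Factor out (λ + 2): p(λ) = (λ + 2)·(λ^2 - 9λ - 22).
The quadratic factors as (λ + 2)·(λ - 11).
Eigenvalues: -2, -2, 11.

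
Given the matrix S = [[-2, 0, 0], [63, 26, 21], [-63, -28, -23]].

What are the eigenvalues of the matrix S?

The characteristic polynomial is p(λ) = det(λI - S).
Cofactor expansion gives p(λ) = λ^3 - λ^2 - 16λ - 20.
Rational-root test: λ = -2 gives p(-2) = 0.
Factor out (λ + 2): p(λ) = (λ + 2)·(λ^2 - 3λ - 10).
The quadratic factors as (λ + 2)·(λ - 5).
Eigenvalues: -2, -2, 5.

-2, -2, 5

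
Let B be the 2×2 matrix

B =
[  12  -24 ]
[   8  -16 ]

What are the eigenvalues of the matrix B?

det(B - tI) = (12 - t)(-16 - t) - (-24)·(8) = t^2 + 4t.
This factors as (t + 4)·t = 0.
Eigenvalues: -4, 0.

-4, 0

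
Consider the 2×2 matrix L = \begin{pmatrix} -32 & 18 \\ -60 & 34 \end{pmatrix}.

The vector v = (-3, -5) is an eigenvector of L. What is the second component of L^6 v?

-320

First find the eigenvalue: Lv = (6, 10) = -2·(-3, -5), so λ = -2.
Then L^6 v = λ^6·v = (-2)^6·(-3, -5) = 64·(-3, -5) = (-192, -320).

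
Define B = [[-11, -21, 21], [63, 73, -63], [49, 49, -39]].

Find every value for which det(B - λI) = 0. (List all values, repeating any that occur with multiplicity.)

3, 10, 10

Compute the characteristic polynomial p(lambda) = det(lambda·I - B).
Cofactor expansion gives p(lambda) = lambda^3 - 23·lambda^2 + 160·lambda - 300.
Try lambda = 3: p(3) = 0, so 3 is a root.
Factor out (lambda - 3): p(lambda) = (lambda - 3)·(lambda^2 - 20·lambda + 100).
The quadratic factor is (lambda - 10)^2.
Eigenvalues: 3, 10, 10.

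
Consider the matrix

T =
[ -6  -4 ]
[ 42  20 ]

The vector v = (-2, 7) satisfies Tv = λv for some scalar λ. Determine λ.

Compute Tv: T·(-2, 7) = (-16, 56).
Since Tv = λv, compare component 1: -16 = λ·-2, so λ = 8.

8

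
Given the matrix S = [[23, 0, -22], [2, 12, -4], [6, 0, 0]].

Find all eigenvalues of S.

The characteristic polynomial is p(t) = det(tI - S).
Expanding along the first row, p(t) = t^3 - 35t^2 + 408t - 1584.
Since p(12) = 0, t = 12 is a root.
Factor out (t - 12): p(t) = (t - 12)·(t^2 - 23t + 132).
The quadratic factors as (t - 11)·(t - 12).
Eigenvalues: 11, 12, 12.

11, 12, 12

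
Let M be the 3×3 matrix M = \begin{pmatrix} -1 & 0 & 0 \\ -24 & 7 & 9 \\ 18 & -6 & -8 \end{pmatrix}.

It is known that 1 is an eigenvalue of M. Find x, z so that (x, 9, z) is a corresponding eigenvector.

0, -6

We need (M - 1I)v = 0.
M - 1I = [[-2, 0, 0], [-24, 6, 9], [18, -6, -9]].
Row 1: (-2)·x + (0)·9 + (0)·z = 0
Row 2: (-24)·x + (6)·9 + (9)·z = 0
Row 3: (18)·x + (-6)·9 + (-9)·z = 0
Solving gives x = 0, z = -6.
Check: M·(0, 9, -6) = (0, 9, -6) = 1·(0, 9, -6).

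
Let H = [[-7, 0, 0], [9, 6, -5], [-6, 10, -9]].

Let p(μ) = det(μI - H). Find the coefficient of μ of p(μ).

17

p(μ) = μ^3 + 10μ^2 + 17μ - 28.
The coefficient of μ is 17.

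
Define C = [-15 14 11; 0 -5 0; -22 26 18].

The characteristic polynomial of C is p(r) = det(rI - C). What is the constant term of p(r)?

p(r) = r^3 + 2r^2 - 43r - 140.
The constant term is -140.

-140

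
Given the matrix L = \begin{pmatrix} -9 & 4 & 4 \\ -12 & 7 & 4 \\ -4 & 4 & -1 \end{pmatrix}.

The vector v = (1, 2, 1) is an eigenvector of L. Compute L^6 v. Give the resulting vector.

First find the eigenvalue: Lv = (3, 6, 3) = 3·(1, 2, 1), so λ = 3.
Then L^6 v = λ^6·v = 3^6·(1, 2, 1) = 729·(1, 2, 1) = (729, 1458, 729).

(729, 1458, 729)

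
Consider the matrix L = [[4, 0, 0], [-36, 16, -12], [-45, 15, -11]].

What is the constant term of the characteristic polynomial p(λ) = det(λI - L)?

-16

p(0) = det(0·I − L) = det(−L) = (−1)^3·det(L).
det(L) = 16, so p(0) = -16.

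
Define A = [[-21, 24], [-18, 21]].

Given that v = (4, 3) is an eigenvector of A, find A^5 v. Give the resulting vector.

First find the eigenvalue: Av = (-12, -9) = -3·(4, 3), so λ = -3.
Then A^5 v = λ^5·v = (-3)^5·(4, 3) = -243·(4, 3) = (-972, -729).

(-972, -729)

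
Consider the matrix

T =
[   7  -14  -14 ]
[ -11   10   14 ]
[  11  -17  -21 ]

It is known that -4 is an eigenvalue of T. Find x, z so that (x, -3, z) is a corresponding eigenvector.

0, 3

We need (T + 4I)v = 0.
T + 4I = [[11, -14, -14], [-11, 14, 14], [11, -17, -17]].
Row 1: (11)·x + (-14)·-3 + (-14)·z = 0
Row 2: (-11)·x + (14)·-3 + (14)·z = 0
Row 3: (11)·x + (-17)·-3 + (-17)·z = 0
Solving gives x = 0, z = 3.
Check: T·(0, -3, 3) = (0, 12, -12) = -4·(0, -3, 3).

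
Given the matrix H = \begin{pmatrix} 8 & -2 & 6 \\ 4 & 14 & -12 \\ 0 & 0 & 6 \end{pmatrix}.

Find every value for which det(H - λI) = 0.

6, 10, 12

Compute the characteristic polynomial p(μ) = det(μI - H).
Expanding the 3×3 determinant: p(μ) = μ^3 - 28μ^2 + 252μ - 720.
Rational-root test: μ = 6 gives p(6) = 0.
Dividing by (μ - 6) leaves μ^2 - 22μ + 120.
The quadratic factors as (μ - 10)·(μ - 12).
Eigenvalues: 6, 10, 12.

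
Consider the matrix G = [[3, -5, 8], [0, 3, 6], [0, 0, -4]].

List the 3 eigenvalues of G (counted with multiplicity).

-4, 3, 3

G is upper triangular, so its eigenvalues are the diagonal entries.
Diagonal: 3, 3, -4.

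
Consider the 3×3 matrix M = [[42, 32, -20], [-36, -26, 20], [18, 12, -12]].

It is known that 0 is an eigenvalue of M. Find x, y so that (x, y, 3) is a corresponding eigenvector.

6, -6

We need (M)v = 0.
M = [[42, 32, -20], [-36, -26, 20], [18, 12, -12]].
Row 1: (42)·x + (32)·y + (-20)·3 = 0
Row 2: (-36)·x + (-26)·y + (20)·3 = 0
Row 3: (18)·x + (12)·y + (-12)·3 = 0
Solving gives x = 6, y = -6.
Check: M·(6, -6, 3) = (0, 0, 0) = 0·(6, -6, 3).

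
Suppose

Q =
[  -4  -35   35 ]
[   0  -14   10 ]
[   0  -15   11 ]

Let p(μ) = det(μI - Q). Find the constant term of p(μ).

-16

p(μ) = μ^3 + 7μ^2 + 8μ - 16.
The constant term is -16.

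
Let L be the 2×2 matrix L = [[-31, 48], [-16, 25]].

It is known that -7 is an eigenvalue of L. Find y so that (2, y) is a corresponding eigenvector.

1

We need (L + 7I)v = 0.
L + 7I = [[-24, 48], [-16, 32]].
Row 1: (-24)·2 + (48)·y = 0
Row 2: (-16)·2 + (32)·y = 0
Solving gives y = 1.
Check: L·(2, 1) = (-14, -7) = -7·(2, 1).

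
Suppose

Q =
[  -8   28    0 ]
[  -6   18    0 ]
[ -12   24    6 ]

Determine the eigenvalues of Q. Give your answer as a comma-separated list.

4, 6, 6

Set up det(λI - Q) = 0.
Expanding the 3×3 determinant: p(λ) = λ^3 - 16λ^2 + 84λ - 144.
Since p(4) = 0, λ = 4 is a root.
Dividing by (λ - 4) leaves λ^2 - 12λ + 36.
The quadratic factor is (λ - 6)^2.
Eigenvalues: 4, 6, 6.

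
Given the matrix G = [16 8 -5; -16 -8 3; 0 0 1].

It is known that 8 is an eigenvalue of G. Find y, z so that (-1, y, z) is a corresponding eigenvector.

1, 0

We need (G - 8I)v = 0.
G - 8I = [[8, 8, -5], [-16, -16, 3], [0, 0, -7]].
Row 1: (8)·-1 + (8)·y + (-5)·z = 0
Row 2: (-16)·-1 + (-16)·y + (3)·z = 0
Row 3: (0)·-1 + (0)·y + (-7)·z = 0
Solving gives y = 1, z = 0.
Check: G·(-1, 1, 0) = (-8, 8, 0) = 8·(-1, 1, 0).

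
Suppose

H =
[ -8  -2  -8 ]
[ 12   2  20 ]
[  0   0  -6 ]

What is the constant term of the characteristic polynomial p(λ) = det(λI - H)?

p(0) = det(0·I − H) = det(−H) = (−1)^3·det(H).
det(H) = -48, so p(0) = 48.

48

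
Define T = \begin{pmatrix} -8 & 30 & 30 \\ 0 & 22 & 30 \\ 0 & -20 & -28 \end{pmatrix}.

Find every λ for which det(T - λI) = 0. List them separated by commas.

Set up det(lambda·I - T) = 0.
Expanding the 3×3 determinant: p(lambda) = lambda^3 + 14·lambda^2 + 32·lambda - 128.
Try lambda = -8: p(-8) = 0, so -8 is a root.
Factor out (lambda + 8): p(lambda) = (lambda + 8)·(lambda^2 + 6·lambda - 16).
The quadratic factors as (lambda + 8)·(lambda - 2).
Eigenvalues: -8, -8, 2.

-8, -8, 2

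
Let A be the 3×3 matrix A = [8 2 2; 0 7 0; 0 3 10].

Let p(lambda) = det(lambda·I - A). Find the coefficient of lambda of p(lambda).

206

p(lambda) = lambda^3 - 25·lambda^2 + 206·lambda - 560.
The coefficient of lambda is 206.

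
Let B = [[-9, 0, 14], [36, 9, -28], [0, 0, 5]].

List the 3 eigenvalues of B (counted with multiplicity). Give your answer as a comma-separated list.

The characteristic polynomial is p(lambda) = det(lambda·I - B).
Expanding along the first row, p(lambda) = lambda^3 - 5·lambda^2 - 81·lambda + 405.
Rational-root test: lambda = -9 gives p(-9) = 0.
Factor out (lambda + 9): p(lambda) = (lambda + 9)·(lambda^2 - 14·lambda + 45).
The quadratic factors as (lambda - 5)·(lambda - 9).
Eigenvalues: -9, 5, 9.

-9, 5, 9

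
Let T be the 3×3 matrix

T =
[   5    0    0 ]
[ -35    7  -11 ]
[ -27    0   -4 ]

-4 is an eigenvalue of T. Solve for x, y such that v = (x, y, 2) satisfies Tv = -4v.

0, 2

We need (T + 4I)v = 0.
T + 4I = [[9, 0, 0], [-35, 11, -11], [-27, 0, 0]].
Row 1: (9)·x + (0)·y + (0)·2 = 0
Row 2: (-35)·x + (11)·y + (-11)·2 = 0
Row 3: (-27)·x + (0)·y + (0)·2 = 0
Solving gives x = 0, y = 2.
Check: T·(0, 2, 2) = (0, -8, -8) = -4·(0, 2, 2).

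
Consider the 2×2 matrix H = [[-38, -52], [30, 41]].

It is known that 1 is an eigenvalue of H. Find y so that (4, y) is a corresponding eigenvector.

-3

We need (H - 1I)v = 0.
H - 1I = [[-39, -52], [30, 40]].
Row 1: (-39)·4 + (-52)·y = 0
Row 2: (30)·4 + (40)·y = 0
Solving gives y = -3.
Check: H·(4, -3) = (4, -3) = 1·(4, -3).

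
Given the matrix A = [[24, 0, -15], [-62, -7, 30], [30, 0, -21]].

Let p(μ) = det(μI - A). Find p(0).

-378

p(0) = det(0·I − A) = det(−A) = (−1)^3·det(A).
det(A) = 378, so p(0) = -378.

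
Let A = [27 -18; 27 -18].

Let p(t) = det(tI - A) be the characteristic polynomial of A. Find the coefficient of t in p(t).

The coefficient of t of det(tI - A) is −trace(A).
trace(A) = (27) + (-18) = 9, so the coefficient is -9.

-9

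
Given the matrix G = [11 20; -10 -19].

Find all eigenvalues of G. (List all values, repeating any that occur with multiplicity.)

det(G - rI) = (11 - r)(-19 - r) - (20)·(-10) = r^2 + 8r - 9.
This factors as (r + 9)·(r - 1) = 0.
Eigenvalues: -9, 1.

-9, 1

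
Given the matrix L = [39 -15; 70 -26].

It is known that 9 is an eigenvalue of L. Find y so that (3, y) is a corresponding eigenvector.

6

We need (L - 9I)v = 0.
L - 9I = [[30, -15], [70, -35]].
Row 1: (30)·3 + (-15)·y = 0
Row 2: (70)·3 + (-35)·y = 0
Solving gives y = 6.
Check: L·(3, 6) = (27, 54) = 9·(3, 6).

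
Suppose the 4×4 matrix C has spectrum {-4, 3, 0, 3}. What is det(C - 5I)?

180

If C has eigenvalues -4, 3, 0, 3, then C - 5I has eigenvalues -9, -2, -5, -2.
det(C - 5I) = (-9) · (-2) · (-5) · (-2) = 180.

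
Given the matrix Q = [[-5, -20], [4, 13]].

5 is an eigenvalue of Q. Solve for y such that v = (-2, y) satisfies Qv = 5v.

We need (Q - 5I)v = 0.
Q - 5I = [[-10, -20], [4, 8]].
Row 1: (-10)·-2 + (-20)·y = 0
Row 2: (4)·-2 + (8)·y = 0
Solving gives y = 1.
Check: Q·(-2, 1) = (-10, 5) = 5·(-2, 1).

1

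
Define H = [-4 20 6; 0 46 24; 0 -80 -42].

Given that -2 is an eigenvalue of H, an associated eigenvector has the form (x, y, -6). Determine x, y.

12, 3

We need (H + 2I)v = 0.
H + 2I = [[-2, 20, 6], [0, 48, 24], [0, -80, -40]].
Row 1: (-2)·x + (20)·y + (6)·-6 = 0
Row 2: (0)·x + (48)·y + (24)·-6 = 0
Row 3: (0)·x + (-80)·y + (-40)·-6 = 0
Solving gives x = 12, y = 3.
Check: H·(12, 3, -6) = (-24, -6, 12) = -2·(12, 3, -6).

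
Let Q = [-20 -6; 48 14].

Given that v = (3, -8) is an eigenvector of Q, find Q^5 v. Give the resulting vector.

(-3072, 8192)

First find the eigenvalue: Qv = (-12, 32) = -4·(3, -8), so λ = -4.
Then Q^5 v = λ^5·v = (-4)^5·(3, -8) = -1024·(3, -8) = (-3072, 8192).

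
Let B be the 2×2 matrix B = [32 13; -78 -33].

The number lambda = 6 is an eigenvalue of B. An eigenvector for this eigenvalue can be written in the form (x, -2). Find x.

We need (B - 6I)v = 0.
B - 6I = [[26, 13], [-78, -39]].
Row 1: (26)·x + (13)·-2 = 0
Row 2: (-78)·x + (-39)·-2 = 0
Solving gives x = 1.
Check: B·(1, -2) = (6, -12) = 6·(1, -2).

1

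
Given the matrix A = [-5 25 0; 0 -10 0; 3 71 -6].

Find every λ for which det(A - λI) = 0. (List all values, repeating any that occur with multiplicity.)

-10, -6, -5

The characteristic polynomial is p(λ) = det(λI - A).
Expanding along the first row, p(λ) = λ^3 + 21λ^2 + 140λ + 300.
Since p(-5) = 0, λ = -5 is a root.
Dividing by (λ + 5) leaves λ^2 + 16λ + 60.
The quadratic factors as (λ + 10)·(λ + 6).
Eigenvalues: -10, -6, -5.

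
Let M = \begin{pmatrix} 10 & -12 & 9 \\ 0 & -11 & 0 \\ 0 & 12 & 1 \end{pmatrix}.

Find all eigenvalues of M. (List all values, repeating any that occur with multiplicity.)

-11, 1, 10

The characteristic polynomial is p(s) = det(sI - M).
Cofactor expansion gives p(s) = s^3 - 111s + 110.
Since p(-11) = 0, s = -11 is a root.
Dividing by (s + 11) leaves s^2 - 11s + 10.
The quadratic factors as (s - 1)·(s - 10).
Eigenvalues: -11, 1, 10.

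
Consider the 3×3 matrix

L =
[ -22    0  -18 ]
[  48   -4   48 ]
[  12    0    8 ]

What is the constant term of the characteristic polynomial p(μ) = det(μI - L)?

160

p(0) = det(0·I − L) = det(−L) = (−1)^3·det(L).
det(L) = -160, so p(0) = 160.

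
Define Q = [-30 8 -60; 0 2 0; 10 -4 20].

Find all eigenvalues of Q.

Set up det(lambda·I - Q) = 0.
Cofactor expansion gives p(lambda) = lambda^3 + 8·lambda^2 - 20·lambda.
Rational-root test: lambda = -10 gives p(-10) = 0.
Dividing by (lambda + 10) leaves lambda^2 - 2·lambda.
The quadratic factors as lambda·(lambda - 2).
Eigenvalues: -10, 0, 2.

-10, 0, 2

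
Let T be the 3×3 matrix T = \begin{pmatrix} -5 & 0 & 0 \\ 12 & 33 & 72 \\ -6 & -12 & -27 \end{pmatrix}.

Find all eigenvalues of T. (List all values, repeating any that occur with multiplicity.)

Set up det(λI - T) = 0.
Cofactor expansion gives p(λ) = λ^3 - λ^2 - 57λ - 135.
Rational-root test: λ = -3 gives p(-3) = 0.
Dividing by (λ + 3) leaves λ^2 - 4λ - 45.
The quadratic factors as (λ + 5)·(λ - 9).
Eigenvalues: -5, -3, 9.

-5, -3, 9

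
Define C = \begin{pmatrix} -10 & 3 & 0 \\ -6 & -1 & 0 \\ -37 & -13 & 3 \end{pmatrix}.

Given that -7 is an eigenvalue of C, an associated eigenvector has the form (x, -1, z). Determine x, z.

We need (C + 7I)v = 0.
C + 7I = [[-3, 3, 0], [-6, 6, 0], [-37, -13, 10]].
Row 1: (-3)·x + (3)·-1 + (0)·z = 0
Row 2: (-6)·x + (6)·-1 + (0)·z = 0
Row 3: (-37)·x + (-13)·-1 + (10)·z = 0
Solving gives x = -1, z = -5.
Check: C·(-1, -1, -5) = (7, 7, 35) = -7·(-1, -1, -5).

-1, -5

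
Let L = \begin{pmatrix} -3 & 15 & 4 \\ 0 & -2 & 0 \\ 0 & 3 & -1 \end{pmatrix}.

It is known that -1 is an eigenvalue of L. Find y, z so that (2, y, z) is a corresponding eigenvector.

We need (L + 1I)v = 0.
L + 1I = [[-2, 15, 4], [0, -1, 0], [0, 3, 0]].
Row 1: (-2)·2 + (15)·y + (4)·z = 0
Row 2: (0)·2 + (-1)·y + (0)·z = 0
Row 3: (0)·2 + (3)·y + (0)·z = 0
Solving gives y = 0, z = 1.
Check: L·(2, 0, 1) = (-2, 0, -1) = -1·(2, 0, 1).

0, 1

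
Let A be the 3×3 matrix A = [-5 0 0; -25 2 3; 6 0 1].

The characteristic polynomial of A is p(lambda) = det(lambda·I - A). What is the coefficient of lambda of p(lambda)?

p(lambda) = lambda^3 + 2·lambda^2 - 13·lambda + 10.
The coefficient of lambda is -13.

-13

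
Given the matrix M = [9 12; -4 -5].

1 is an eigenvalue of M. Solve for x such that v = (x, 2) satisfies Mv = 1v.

We need (M - 1I)v = 0.
M - 1I = [[8, 12], [-4, -6]].
Row 1: (8)·x + (12)·2 = 0
Row 2: (-4)·x + (-6)·2 = 0
Solving gives x = -3.
Check: M·(-3, 2) = (-3, 2) = 1·(-3, 2).

-3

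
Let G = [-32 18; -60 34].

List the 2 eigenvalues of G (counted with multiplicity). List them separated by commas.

det(G - λI) = (-32 - λ)(34 - λ) - (18)·(-60) = λ^2 - 2λ - 8.
This factors as (λ + 2)·(λ - 4) = 0.
Eigenvalues: -2, 4.

-2, 4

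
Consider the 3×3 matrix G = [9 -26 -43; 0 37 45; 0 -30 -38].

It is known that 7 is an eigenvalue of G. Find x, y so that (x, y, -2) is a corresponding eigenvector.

We need (G - 7I)v = 0.
G - 7I = [[2, -26, -43], [0, 30, 45], [0, -30, -45]].
Row 1: (2)·x + (-26)·y + (-43)·-2 = 0
Row 2: (0)·x + (30)·y + (45)·-2 = 0
Row 3: (0)·x + (-30)·y + (-45)·-2 = 0
Solving gives x = -4, y = 3.
Check: G·(-4, 3, -2) = (-28, 21, -14) = 7·(-4, 3, -2).

-4, 3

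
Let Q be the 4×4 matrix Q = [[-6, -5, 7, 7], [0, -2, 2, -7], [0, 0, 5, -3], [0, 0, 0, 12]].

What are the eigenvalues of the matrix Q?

Q is upper triangular, so its eigenvalues are the diagonal entries.
Diagonal: -6, -2, 5, 12.

-6, -2, 5, 12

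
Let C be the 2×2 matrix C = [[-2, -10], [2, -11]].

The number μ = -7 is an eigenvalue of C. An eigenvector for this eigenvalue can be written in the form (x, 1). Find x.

We need (C + 7I)v = 0.
C + 7I = [[5, -10], [2, -4]].
Row 1: (5)·x + (-10)·1 = 0
Row 2: (2)·x + (-4)·1 = 0
Solving gives x = 2.
Check: C·(2, 1) = (-14, -7) = -7·(2, 1).

2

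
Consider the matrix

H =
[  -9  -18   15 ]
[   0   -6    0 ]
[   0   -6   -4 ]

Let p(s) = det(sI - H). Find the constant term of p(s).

p(s) = s^3 + 19s^2 + 114s + 216.
The constant term is 216.

216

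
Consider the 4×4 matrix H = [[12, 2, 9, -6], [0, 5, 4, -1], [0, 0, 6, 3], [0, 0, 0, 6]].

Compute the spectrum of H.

H is upper triangular, so its eigenvalues are the diagonal entries.
Diagonal: 12, 5, 6, 6.

5, 6, 6, 12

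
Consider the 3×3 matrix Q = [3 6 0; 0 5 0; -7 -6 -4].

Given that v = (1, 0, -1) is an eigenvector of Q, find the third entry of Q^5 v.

First find the eigenvalue: Qv = (3, 0, -3) = 3·(1, 0, -1), so λ = 3.
Then Q^5 v = λ^5·v = 3^5·(1, 0, -1) = 243·(1, 0, -1) = (243, 0, -243).

-243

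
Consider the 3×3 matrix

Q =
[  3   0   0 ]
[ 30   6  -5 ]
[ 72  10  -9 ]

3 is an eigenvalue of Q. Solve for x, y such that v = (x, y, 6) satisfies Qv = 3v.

1, 0

We need (Q - 3I)v = 0.
Q - 3I = [[0, 0, 0], [30, 3, -5], [72, 10, -12]].
Row 1: (0)·x + (0)·y + (0)·6 = 0
Row 2: (30)·x + (3)·y + (-5)·6 = 0
Row 3: (72)·x + (10)·y + (-12)·6 = 0
Solving gives x = 1, y = 0.
Check: Q·(1, 0, 6) = (3, 0, 18) = 3·(1, 0, 6).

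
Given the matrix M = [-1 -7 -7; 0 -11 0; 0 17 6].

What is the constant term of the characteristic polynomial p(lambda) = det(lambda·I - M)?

p(0) = det(0·I − M) = det(−M) = (−1)^3·det(M).
det(M) = 66, so p(0) = -66.

-66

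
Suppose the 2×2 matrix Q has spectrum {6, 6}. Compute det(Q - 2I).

If Q has eigenvalues 6, 6, then Q - 2I has eigenvalues 4, 4.
det(Q - 2I) = (4) · (4) = 16.

16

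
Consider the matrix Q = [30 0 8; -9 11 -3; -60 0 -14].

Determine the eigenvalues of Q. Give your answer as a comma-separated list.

6, 10, 11

Compute the characteristic polynomial p(λ) = det(λI - Q).
Expanding the 3×3 determinant: p(λ) = λ^3 - 27λ^2 + 236λ - 660.
Rational-root test: λ = 10 gives p(10) = 0.
Dividing by (λ - 10) leaves λ^2 - 17λ + 66.
The quadratic factors as (λ - 6)·(λ - 11).
Eigenvalues: 6, 10, 11.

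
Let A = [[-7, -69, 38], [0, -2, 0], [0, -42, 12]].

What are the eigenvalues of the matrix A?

-7, -2, 12

The characteristic polynomial is p(μ) = det(μI - A).
Expanding the 3×3 determinant: p(μ) = μ^3 - 3μ^2 - 94μ - 168.
Rational-root test: μ = -2 gives p(-2) = 0.
Dividing by (μ + 2) leaves μ^2 - 5μ - 84.
The quadratic factors as (μ + 7)·(μ - 12).
Eigenvalues: -7, -2, 12.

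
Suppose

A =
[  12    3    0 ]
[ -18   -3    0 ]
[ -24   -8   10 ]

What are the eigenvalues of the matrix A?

3, 6, 10

The characteristic polynomial is p(s) = det(sI - A).
Expanding along the first row, p(s) = s^3 - 19s^2 + 108s - 180.
Rational-root test: s = 6 gives p(6) = 0.
Dividing by (s - 6) leaves s^2 - 13s + 30.
The quadratic factors as (s - 3)·(s - 10).
Eigenvalues: 3, 6, 10.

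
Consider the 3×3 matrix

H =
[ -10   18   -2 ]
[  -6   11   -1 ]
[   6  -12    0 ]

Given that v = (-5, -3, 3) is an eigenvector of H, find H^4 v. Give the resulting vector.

First find the eigenvalue: Hv = (-10, -6, 6) = 2·(-5, -3, 3), so λ = 2.
Then H^4 v = λ^4·v = 2^4·(-5, -3, 3) = 16·(-5, -3, 3) = (-80, -48, 48).

(-80, -48, 48)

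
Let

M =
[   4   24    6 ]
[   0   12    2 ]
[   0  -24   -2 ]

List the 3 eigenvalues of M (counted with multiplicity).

4, 4, 6

Set up det(λI - M) = 0.
Cofactor expansion gives p(λ) = λ^3 - 14λ^2 + 64λ - 96.
Rational-root test: λ = 6 gives p(6) = 0.
Factor out (λ - 6): p(λ) = (λ - 6)·(λ^2 - 8λ + 16).
The quadratic factor is (λ - 4)^2.
Eigenvalues: 4, 4, 6.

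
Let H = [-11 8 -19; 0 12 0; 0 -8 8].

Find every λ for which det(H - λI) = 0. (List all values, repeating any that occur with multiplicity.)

-11, 8, 12

Compute the characteristic polynomial p(μ) = det(μI - H).
Expanding the 3×3 determinant: p(μ) = μ^3 - 9μ^2 - 124μ + 1056.
Since p(8) = 0, μ = 8 is a root.
Dividing by (μ - 8) leaves μ^2 - μ - 132.
The quadratic factors as (μ + 11)·(μ - 12).
Eigenvalues: -11, 8, 12.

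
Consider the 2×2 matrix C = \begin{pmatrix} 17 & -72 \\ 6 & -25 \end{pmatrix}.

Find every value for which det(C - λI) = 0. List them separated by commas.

-7, -1

det(C - μI) = (17 - μ)(-25 - μ) - (-72)·(6) = μ^2 + 8μ + 7.
This factors as (μ + 7)·(μ + 1) = 0.
Eigenvalues: -7, -1.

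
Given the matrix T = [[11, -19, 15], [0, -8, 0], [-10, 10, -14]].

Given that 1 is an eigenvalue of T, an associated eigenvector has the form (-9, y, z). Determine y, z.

0, 6

We need (T - 1I)v = 0.
T - 1I = [[10, -19, 15], [0, -9, 0], [-10, 10, -15]].
Row 1: (10)·-9 + (-19)·y + (15)·z = 0
Row 2: (0)·-9 + (-9)·y + (0)·z = 0
Row 3: (-10)·-9 + (10)·y + (-15)·z = 0
Solving gives y = 0, z = 6.
Check: T·(-9, 0, 6) = (-9, 0, 6) = 1·(-9, 0, 6).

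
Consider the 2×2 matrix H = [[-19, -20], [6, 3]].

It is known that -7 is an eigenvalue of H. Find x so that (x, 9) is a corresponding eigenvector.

We need (H + 7I)v = 0.
H + 7I = [[-12, -20], [6, 10]].
Row 1: (-12)·x + (-20)·9 = 0
Row 2: (6)·x + (10)·9 = 0
Solving gives x = -15.
Check: H·(-15, 9) = (105, -63) = -7·(-15, 9).

-15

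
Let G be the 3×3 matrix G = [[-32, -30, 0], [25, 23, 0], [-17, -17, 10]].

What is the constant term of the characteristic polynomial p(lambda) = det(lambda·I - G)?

-140

p(0) = det(0·I − G) = det(−G) = (−1)^3·det(G).
det(G) = 140, so p(0) = -140.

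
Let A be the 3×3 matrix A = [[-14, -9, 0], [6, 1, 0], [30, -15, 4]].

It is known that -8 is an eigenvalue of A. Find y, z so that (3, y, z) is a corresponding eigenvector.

We need (A + 8I)v = 0.
A + 8I = [[-6, -9, 0], [6, 9, 0], [30, -15, 12]].
Row 1: (-6)·3 + (-9)·y + (0)·z = 0
Row 2: (6)·3 + (9)·y + (0)·z = 0
Row 3: (30)·3 + (-15)·y + (12)·z = 0
Solving gives y = -2, z = -10.
Check: A·(3, -2, -10) = (-24, 16, 80) = -8·(3, -2, -10).

-2, -10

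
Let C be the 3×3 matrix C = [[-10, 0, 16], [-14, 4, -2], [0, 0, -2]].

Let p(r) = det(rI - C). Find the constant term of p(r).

-80

p(r) = r^3 + 8r^2 - 28r - 80.
The constant term is -80.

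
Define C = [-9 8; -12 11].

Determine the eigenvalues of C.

-1, 3

det(C - μI) = (-9 - μ)(11 - μ) - (8)·(-12) = μ^2 - 2μ - 3.
This factors as (μ + 1)·(μ - 3) = 0.
Eigenvalues: -1, 3.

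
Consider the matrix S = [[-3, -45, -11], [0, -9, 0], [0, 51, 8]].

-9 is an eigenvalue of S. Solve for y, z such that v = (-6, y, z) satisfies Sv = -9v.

We need (S + 9I)v = 0.
S + 9I = [[6, -45, -11], [0, 0, 0], [0, 51, 17]].
Row 1: (6)·-6 + (-45)·y + (-11)·z = 0
Row 2: (0)·-6 + (0)·y + (0)·z = 0
Row 3: (0)·-6 + (51)·y + (17)·z = 0
Solving gives y = -3, z = 9.
Check: S·(-6, -3, 9) = (54, 27, -81) = -9·(-6, -3, 9).

-3, 9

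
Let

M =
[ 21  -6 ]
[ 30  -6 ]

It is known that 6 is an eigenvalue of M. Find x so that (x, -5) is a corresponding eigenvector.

We need (M - 6I)v = 0.
M - 6I = [[15, -6], [30, -12]].
Row 1: (15)·x + (-6)·-5 = 0
Row 2: (30)·x + (-12)·-5 = 0
Solving gives x = -2.
Check: M·(-2, -5) = (-12, -30) = 6·(-2, -5).

-2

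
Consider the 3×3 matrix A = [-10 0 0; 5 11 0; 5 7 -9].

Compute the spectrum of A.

A is lower triangular, so its eigenvalues are the diagonal entries.
Diagonal: -10, 11, -9.

-10, -9, 11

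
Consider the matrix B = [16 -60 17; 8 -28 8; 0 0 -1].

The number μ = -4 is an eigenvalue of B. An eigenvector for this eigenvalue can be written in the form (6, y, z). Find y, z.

2, 0

We need (B + 4I)v = 0.
B + 4I = [[20, -60, 17], [8, -24, 8], [0, 0, 3]].
Row 1: (20)·6 + (-60)·y + (17)·z = 0
Row 2: (8)·6 + (-24)·y + (8)·z = 0
Row 3: (0)·6 + (0)·y + (3)·z = 0
Solving gives y = 2, z = 0.
Check: B·(6, 2, 0) = (-24, -8, 0) = -4·(6, 2, 0).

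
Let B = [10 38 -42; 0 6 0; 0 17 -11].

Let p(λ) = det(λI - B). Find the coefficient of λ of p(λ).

p(λ) = λ^3 - 5λ^2 - 116λ + 660.
The coefficient of λ is -116.

-116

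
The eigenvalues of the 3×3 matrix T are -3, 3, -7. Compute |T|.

63

det(T) is the product of the eigenvalues: (-3) · (3) · (-7) = 63.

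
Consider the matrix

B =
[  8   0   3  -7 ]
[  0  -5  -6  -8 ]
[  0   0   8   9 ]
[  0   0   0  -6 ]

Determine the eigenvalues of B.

-6, -5, 8, 8

B is upper triangular, so its eigenvalues are the diagonal entries.
Diagonal: 8, -5, 8, -6.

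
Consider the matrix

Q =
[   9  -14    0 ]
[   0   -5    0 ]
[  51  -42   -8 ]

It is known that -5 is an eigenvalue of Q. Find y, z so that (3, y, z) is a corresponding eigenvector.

We need (Q + 5I)v = 0.
Q + 5I = [[14, -14, 0], [0, 0, 0], [51, -42, -3]].
Row 1: (14)·3 + (-14)·y + (0)·z = 0
Row 2: (0)·3 + (0)·y + (0)·z = 0
Row 3: (51)·3 + (-42)·y + (-3)·z = 0
Solving gives y = 3, z = 9.
Check: Q·(3, 3, 9) = (-15, -15, -45) = -5·(3, 3, 9).

3, 9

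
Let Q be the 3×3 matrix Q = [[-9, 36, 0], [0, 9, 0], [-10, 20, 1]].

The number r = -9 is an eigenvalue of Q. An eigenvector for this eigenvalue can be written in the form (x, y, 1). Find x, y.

1, 0

We need (Q + 9I)v = 0.
Q + 9I = [[0, 36, 0], [0, 18, 0], [-10, 20, 10]].
Row 1: (0)·x + (36)·y + (0)·1 = 0
Row 2: (0)·x + (18)·y + (0)·1 = 0
Row 3: (-10)·x + (20)·y + (10)·1 = 0
Solving gives x = 1, y = 0.
Check: Q·(1, 0, 1) = (-9, 0, -9) = -9·(1, 0, 1).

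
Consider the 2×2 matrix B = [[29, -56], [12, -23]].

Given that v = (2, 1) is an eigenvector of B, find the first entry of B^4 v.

First find the eigenvalue: Bv = (2, 1) = 1·(2, 1), so λ = 1.
Then B^4 v = λ^4·v = 1^4·(2, 1) = 1·(2, 1) = (2, 1).

2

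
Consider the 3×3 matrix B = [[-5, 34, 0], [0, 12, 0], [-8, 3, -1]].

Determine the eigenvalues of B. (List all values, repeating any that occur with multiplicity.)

Set up det(lambda·I - B) = 0.
Cofactor expansion gives p(lambda) = lambda^3 - 6·lambda^2 - 67·lambda - 60.
Since p(-5) = 0, lambda = -5 is a root.
Dividing by (lambda + 5) leaves lambda^2 - 11·lambda - 12.
The quadratic factors as (lambda + 1)·(lambda - 12).
Eigenvalues: -5, -1, 12.

-5, -1, 12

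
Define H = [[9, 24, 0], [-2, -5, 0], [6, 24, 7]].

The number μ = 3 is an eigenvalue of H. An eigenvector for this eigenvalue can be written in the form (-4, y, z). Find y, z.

1, 0

We need (H - 3I)v = 0.
H - 3I = [[6, 24, 0], [-2, -8, 0], [6, 24, 4]].
Row 1: (6)·-4 + (24)·y + (0)·z = 0
Row 2: (-2)·-4 + (-8)·y + (0)·z = 0
Row 3: (6)·-4 + (24)·y + (4)·z = 0
Solving gives y = 1, z = 0.
Check: H·(-4, 1, 0) = (-12, 3, 0) = 3·(-4, 1, 0).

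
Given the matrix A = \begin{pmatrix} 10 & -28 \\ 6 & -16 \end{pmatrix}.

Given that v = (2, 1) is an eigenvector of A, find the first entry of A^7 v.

-32768

First find the eigenvalue: Av = (-8, -4) = -4·(2, 1), so λ = -4.
Then A^7 v = λ^7·v = (-4)^7·(2, 1) = -16384·(2, 1) = (-32768, -16384).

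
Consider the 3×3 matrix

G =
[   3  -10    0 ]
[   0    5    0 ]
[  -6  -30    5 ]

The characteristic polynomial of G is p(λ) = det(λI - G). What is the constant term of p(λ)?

-75

p(λ) = λ^3 - 13λ^2 + 55λ - 75.
The constant term is -75.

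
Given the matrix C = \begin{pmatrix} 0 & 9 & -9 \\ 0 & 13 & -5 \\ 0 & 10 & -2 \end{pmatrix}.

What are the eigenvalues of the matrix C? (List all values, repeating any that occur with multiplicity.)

0, 3, 8

Set up det(μI - C) = 0.
Cofactor expansion gives p(μ) = μ^3 - 11μ^2 + 24μ.
Rational-root test: μ = 0 gives p(0) = 0.
Dividing by μ leaves μ^2 - 11μ + 24.
The quadratic factors as (μ - 3)·(μ - 8).
Eigenvalues: 0, 3, 8.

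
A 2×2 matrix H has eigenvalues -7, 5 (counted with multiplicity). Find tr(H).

trace(H) is the sum of the eigenvalues: (-7) + (5) = -2.

-2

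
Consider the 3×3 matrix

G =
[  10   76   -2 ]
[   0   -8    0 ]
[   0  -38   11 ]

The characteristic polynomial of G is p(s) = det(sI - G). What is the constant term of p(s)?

p(s) = s^3 - 13s^2 - 58s + 880.
The constant term is 880.

880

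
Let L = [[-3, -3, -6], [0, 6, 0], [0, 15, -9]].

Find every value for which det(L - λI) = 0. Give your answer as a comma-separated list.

-9, -3, 6

Compute the characteristic polynomial p(λ) = det(λI - L).
Expanding along the first row, p(λ) = λ^3 + 6λ^2 - 45λ - 162.
Since p(-9) = 0, λ = -9 is a root.
Factor out (λ + 9): p(λ) = (λ + 9)·(λ^2 - 3λ - 18).
The quadratic factors as (λ + 3)·(λ - 6).
Eigenvalues: -9, -3, 6.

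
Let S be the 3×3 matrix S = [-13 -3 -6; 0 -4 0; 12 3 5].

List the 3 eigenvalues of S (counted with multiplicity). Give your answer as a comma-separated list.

Set up det(λI - S) = 0.
Cofactor expansion gives p(λ) = λ^3 + 12λ^2 + 39λ + 28.
Since p(-4) = 0, λ = -4 is a root.
Dividing by (λ + 4) leaves λ^2 + 8λ + 7.
The quadratic factors as (λ + 7)·(λ + 1).
Eigenvalues: -7, -4, -1.

-7, -4, -1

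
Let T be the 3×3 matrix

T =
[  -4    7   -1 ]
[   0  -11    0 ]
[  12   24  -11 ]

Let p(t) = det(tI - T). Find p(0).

616

p(0) = det(0·I − T) = det(−T) = (−1)^3·det(T).
det(T) = -616, so p(0) = 616.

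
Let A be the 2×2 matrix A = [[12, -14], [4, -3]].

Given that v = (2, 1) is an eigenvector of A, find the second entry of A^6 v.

First find the eigenvalue: Av = (10, 5) = 5·(2, 1), so λ = 5.
Then A^6 v = λ^6·v = 5^6·(2, 1) = 15625·(2, 1) = (31250, 15625).

15625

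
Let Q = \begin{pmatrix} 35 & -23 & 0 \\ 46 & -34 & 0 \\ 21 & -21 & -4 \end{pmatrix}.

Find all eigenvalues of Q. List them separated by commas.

Set up det(tI - Q) = 0.
Expanding along the first row, p(t) = t^3 + 3t^2 - 136t - 528.
Rational-root test: t = -4 gives p(-4) = 0.
Dividing by (t + 4) leaves t^2 - t - 132.
The quadratic factors as (t + 11)·(t - 12).
Eigenvalues: -11, -4, 12.

-11, -4, 12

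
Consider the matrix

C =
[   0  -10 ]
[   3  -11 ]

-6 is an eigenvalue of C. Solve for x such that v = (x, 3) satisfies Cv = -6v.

We need (C + 6I)v = 0.
C + 6I = [[6, -10], [3, -5]].
Row 1: (6)·x + (-10)·3 = 0
Row 2: (3)·x + (-5)·3 = 0
Solving gives x = 5.
Check: C·(5, 3) = (-30, -18) = -6·(5, 3).

5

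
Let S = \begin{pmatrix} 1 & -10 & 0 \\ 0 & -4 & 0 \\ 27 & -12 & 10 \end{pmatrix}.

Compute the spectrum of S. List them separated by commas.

Set up det(λI - S) = 0.
Expanding along the first row, p(λ) = λ^3 - 7λ^2 - 34λ + 40.
Rational-root test: λ = 1 gives p(1) = 0.
Dividing by (λ - 1) leaves λ^2 - 6λ - 40.
The quadratic factors as (λ + 4)·(λ - 10).
Eigenvalues: -4, 1, 10.

-4, 1, 10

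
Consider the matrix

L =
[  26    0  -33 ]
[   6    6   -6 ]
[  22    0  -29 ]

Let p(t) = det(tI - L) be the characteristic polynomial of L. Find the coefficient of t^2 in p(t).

The coefficient of t^2 of det(tI - L) is −trace(L).
trace(L) = (26) + (6) + (-29) = 3, so the coefficient is -3.

-3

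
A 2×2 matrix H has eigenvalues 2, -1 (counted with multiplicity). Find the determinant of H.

det(H) is the product of the eigenvalues: (2) · (-1) = -2.

-2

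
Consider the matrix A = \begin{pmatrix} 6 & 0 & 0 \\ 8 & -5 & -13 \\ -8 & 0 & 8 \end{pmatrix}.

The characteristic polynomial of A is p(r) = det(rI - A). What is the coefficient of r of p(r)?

-22

p(r) = r^3 - 9r^2 - 22r + 240.
The coefficient of r is -22.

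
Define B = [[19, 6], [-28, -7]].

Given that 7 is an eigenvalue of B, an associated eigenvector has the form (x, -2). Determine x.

We need (B - 7I)v = 0.
B - 7I = [[12, 6], [-28, -14]].
Row 1: (12)·x + (6)·-2 = 0
Row 2: (-28)·x + (-14)·-2 = 0
Solving gives x = 1.
Check: B·(1, -2) = (7, -14) = 7·(1, -2).

1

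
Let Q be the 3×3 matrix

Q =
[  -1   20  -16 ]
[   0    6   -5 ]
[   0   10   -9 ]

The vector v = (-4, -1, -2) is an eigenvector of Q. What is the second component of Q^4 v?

First find the eigenvalue: Qv = (16, 4, 8) = -4·(-4, -1, -2), so λ = -4.
Then Q^4 v = λ^4·v = (-4)^4·(-4, -1, -2) = 256·(-4, -1, -2) = (-1024, -256, -512).

-256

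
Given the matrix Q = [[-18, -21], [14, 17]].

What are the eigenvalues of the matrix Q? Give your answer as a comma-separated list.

det(Q - λI) = (-18 - λ)(17 - λ) - (-21)·(14) = λ^2 + λ - 12.
This factors as (λ + 4)·(λ - 3) = 0.
Eigenvalues: -4, 3.

-4, 3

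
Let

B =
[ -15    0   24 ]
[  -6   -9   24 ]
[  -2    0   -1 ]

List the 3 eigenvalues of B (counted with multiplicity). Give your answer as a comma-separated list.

-9, -9, -7

Compute the characteristic polynomial p(λ) = det(λI - B).
Expanding along the first row, p(λ) = λ^3 + 25λ^2 + 207λ + 567.
Try λ = -9: p(-9) = 0, so -9 is a root.
Factor out (λ + 9): p(λ) = (λ + 9)·(λ^2 + 16λ + 63).
The quadratic factors as (λ + 9)·(λ + 7).
Eigenvalues: -9, -9, -7.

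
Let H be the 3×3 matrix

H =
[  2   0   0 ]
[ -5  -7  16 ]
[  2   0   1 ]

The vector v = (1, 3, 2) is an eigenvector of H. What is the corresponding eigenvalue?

2

Compute Hv: H·(1, 3, 2) = (2, 6, 4).
Since Hv = λv, compare component 1: 2 = λ·1, so λ = 2.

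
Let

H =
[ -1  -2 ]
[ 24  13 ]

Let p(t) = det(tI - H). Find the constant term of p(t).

35

p(t) = t^2 - 12t + 35.
The constant term is 35.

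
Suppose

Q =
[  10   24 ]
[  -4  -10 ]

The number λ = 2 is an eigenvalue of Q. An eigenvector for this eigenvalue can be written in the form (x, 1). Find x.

-3

We need (Q - 2I)v = 0.
Q - 2I = [[8, 24], [-4, -12]].
Row 1: (8)·x + (24)·1 = 0
Row 2: (-4)·x + (-12)·1 = 0
Solving gives x = -3.
Check: Q·(-3, 1) = (-6, 2) = 2·(-3, 1).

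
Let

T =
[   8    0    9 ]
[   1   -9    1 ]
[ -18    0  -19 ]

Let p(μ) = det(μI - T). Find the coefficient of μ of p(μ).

p(μ) = μ^3 + 20μ^2 + 109μ + 90.
The coefficient of μ is 109.

109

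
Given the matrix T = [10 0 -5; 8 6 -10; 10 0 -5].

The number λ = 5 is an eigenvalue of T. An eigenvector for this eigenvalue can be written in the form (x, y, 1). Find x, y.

1, 2

We need (T - 5I)v = 0.
T - 5I = [[5, 0, -5], [8, 1, -10], [10, 0, -10]].
Row 1: (5)·x + (0)·y + (-5)·1 = 0
Row 2: (8)·x + (1)·y + (-10)·1 = 0
Row 3: (10)·x + (0)·y + (-10)·1 = 0
Solving gives x = 1, y = 2.
Check: T·(1, 2, 1) = (5, 10, 5) = 5·(1, 2, 1).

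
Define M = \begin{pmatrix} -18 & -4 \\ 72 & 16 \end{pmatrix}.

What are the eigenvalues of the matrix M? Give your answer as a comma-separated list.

-2, 0

det(M - sI) = (-18 - s)(16 - s) - (-4)·(72) = s^2 + 2s.
This factors as (s + 2)·s = 0.
Eigenvalues: -2, 0.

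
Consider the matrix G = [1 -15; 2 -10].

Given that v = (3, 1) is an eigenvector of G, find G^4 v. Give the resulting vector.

(768, 256)

First find the eigenvalue: Gv = (-12, -4) = -4·(3, 1), so λ = -4.
Then G^4 v = λ^4·v = (-4)^4·(3, 1) = 256·(3, 1) = (768, 256).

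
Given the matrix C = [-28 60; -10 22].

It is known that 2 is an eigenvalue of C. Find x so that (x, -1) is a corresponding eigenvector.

-2

We need (C - 2I)v = 0.
C - 2I = [[-30, 60], [-10, 20]].
Row 1: (-30)·x + (60)·-1 = 0
Row 2: (-10)·x + (20)·-1 = 0
Solving gives x = -2.
Check: C·(-2, -1) = (-4, -2) = 2·(-2, -1).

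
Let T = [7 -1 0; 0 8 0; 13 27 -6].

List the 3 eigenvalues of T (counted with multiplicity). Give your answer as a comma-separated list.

-6, 7, 8

Set up det(lambda·I - T) = 0.
Cofactor expansion gives p(lambda) = lambda^3 - 9·lambda^2 - 34·lambda + 336.
Try lambda = -6: p(-6) = 0, so -6 is a root.
Factor out (lambda + 6): p(lambda) = (lambda + 6)·(lambda^2 - 15·lambda + 56).
The quadratic factors as (lambda - 7)·(lambda - 8).
Eigenvalues: -6, 7, 8.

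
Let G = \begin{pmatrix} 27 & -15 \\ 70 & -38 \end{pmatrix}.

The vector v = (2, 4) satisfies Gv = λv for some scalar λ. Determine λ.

Compute Gv: G·(2, 4) = (-6, -12).
Since Gv = λv, compare component 1: -6 = λ·2, so λ = -3.

-3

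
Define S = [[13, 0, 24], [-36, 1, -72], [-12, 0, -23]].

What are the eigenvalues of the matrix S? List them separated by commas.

-11, 1, 1

Set up det(λI - S) = 0.
Cofactor expansion gives p(λ) = λ^3 + 9λ^2 - 21λ + 11.
Since p(1) = 0, λ = 1 is a root.
Dividing by (λ - 1) leaves λ^2 + 10λ - 11.
The quadratic factors as (λ + 11)·(λ - 1).
Eigenvalues: -11, 1, 1.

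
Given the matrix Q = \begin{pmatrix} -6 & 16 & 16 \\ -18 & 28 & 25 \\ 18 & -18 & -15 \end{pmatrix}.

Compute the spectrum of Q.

-6, 3, 10

The characteristic polynomial is p(λ) = det(λI - Q).
Cofactor expansion gives p(λ) = λ^3 - 7λ^2 - 48λ + 180.
Try λ = 3: p(3) = 0, so 3 is a root.
Factor out (λ - 3): p(λ) = (λ - 3)·(λ^2 - 4λ - 60).
The quadratic factors as (λ + 6)·(λ - 10).
Eigenvalues: -6, 3, 10.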